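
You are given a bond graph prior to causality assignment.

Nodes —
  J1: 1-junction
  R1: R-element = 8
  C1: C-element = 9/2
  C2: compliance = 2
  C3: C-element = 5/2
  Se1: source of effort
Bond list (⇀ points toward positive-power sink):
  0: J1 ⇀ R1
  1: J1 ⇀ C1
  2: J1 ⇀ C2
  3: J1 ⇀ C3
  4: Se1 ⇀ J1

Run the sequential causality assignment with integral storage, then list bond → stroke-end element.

bond 0 →R1
bond 1 →J1
bond 2 →J1
bond 3 →J1
bond 4 →J1

b4 →J1  (Se1 fixes effort; stroke away)
b1 →J1  (C1: C, integral causality)
b2 →J1  (C2: C, integral causality)
b3 →J1  (prefer integral on C3)
b0 →R1  (J1: last free bond brings flow in)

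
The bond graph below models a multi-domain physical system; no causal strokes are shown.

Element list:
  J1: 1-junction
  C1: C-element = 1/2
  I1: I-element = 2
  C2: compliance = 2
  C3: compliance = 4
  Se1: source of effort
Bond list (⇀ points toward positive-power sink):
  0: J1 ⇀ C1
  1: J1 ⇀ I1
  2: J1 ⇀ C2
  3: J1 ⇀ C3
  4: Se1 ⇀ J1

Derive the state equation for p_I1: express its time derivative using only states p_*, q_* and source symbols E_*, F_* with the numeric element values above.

dp_I1/dt = E_Se1 - 2*q_C1 - q_C2/2 - q_C3/4

bond 4 stroke→J1  (Se1 (Se) sets effort on bond)
bond 0 stroke→J1  (C1 outputs effort q/C1)
bond 1 stroke→I1  (I1 integral (f out))
bond 2 stroke→J1  (J1: bond 1 brought flow, rest push out)
bond 3 stroke→J1  (J1: bond 1 brought flow, rest push out)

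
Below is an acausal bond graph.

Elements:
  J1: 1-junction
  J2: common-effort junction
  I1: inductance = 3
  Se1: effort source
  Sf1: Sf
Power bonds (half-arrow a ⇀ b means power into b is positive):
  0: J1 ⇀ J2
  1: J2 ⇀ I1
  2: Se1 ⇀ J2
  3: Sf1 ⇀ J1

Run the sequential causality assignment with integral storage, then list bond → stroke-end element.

bond 0 |J1
bond 1 |I1
bond 2 |J2
bond 3 |Sf1

b2 →J2  (source Se1 imposes e)
b3 →Sf1  (Sf1 (Sf) sets flow on bond)
b0 →J1  (common-f at J1 fixed by 3)
b1 →I1  (J2: bond 2 brought effort, rest push out)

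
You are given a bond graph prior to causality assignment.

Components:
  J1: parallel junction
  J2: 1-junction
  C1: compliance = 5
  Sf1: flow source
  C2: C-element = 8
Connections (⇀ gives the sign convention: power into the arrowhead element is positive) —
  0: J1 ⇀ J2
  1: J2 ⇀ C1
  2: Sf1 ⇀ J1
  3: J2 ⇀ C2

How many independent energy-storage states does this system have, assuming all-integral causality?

2  (C1, C2 all integral)

#2 →Sf1  (Sf1 fixes flow; stroke at Sf1)
#0 →J1  (J1 needs exactly one e-in)
#1 →J2  (1-jn J2 has f-setter on 0)
#3 →J2  (J2: bond 0 brought flow, rest push out)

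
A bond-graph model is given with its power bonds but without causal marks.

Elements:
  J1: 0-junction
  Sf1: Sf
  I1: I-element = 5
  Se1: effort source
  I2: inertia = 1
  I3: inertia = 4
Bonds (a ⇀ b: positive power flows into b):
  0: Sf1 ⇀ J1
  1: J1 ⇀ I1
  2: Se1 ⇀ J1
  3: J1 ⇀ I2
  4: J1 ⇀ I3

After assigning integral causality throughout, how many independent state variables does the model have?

bond 0 stroke→Sf1  (source Sf1 imposes f)
bond 2 stroke→J1  (Se1 (Se) sets effort on bond)
bond 1 stroke→I1  (0-jn J1 has e-setter on 2)
bond 3 stroke→I2  (J1: bond 2 brought effort, rest push out)
bond 4 stroke→I3  (common-e at J1 fixed by 2)

3  (I1, I2, I3 all integral)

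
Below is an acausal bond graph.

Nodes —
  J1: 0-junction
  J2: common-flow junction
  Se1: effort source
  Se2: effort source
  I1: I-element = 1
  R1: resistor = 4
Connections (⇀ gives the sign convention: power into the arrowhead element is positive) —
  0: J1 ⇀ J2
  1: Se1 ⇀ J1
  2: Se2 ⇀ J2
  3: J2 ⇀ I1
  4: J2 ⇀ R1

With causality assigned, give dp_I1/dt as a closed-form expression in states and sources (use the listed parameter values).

dp_I1/dt = E_Se1 + E_Se2 - 4*p_I1

bond 1 stroke→J1  (Se1: effort source, stroke at far end)
bond 2 stroke→J2  (Se2 fixes effort; stroke away)
bond 0 stroke→J2  (J1: bond 1 brought effort, rest push out)
bond 3 stroke→I1  (I1 integral (f out))
bond 4 stroke→J2  (J2: bond 3 brought flow, rest push out)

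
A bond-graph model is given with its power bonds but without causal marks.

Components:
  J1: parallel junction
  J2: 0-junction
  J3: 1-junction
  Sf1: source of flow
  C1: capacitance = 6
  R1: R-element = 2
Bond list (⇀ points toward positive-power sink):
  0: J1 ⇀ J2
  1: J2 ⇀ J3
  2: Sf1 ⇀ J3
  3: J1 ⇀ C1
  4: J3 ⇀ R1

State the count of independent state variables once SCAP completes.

#2 stroke→Sf1  (Sf1 fixes flow; stroke at Sf1)
#1 stroke→J3  (J3 flow already set via bond 2)
#4 stroke→J3  (common-f at J3 fixed by 2)
#0 stroke→J2  (closing 0-jn rule on J2)
#3 stroke→J1  (J1: last free bond brings effort in)

1  (C1 all integral)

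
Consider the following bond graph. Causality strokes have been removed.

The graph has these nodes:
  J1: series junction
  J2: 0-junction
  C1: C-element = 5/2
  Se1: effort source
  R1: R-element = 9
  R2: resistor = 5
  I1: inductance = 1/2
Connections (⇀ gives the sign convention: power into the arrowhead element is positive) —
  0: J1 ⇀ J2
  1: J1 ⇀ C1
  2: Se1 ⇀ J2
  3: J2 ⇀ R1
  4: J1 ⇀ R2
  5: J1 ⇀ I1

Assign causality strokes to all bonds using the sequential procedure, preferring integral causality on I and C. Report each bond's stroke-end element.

bond 2 |J2  (Se1: effort source, stroke at far end)
bond 0 |J1  (common-e at J2 fixed by 2)
bond 3 |R1  (J2 effort already set via bond 2)
bond 1 |J1  (prefer integral on C1)
bond 5 |I1  (I1 integral (f out))
bond 4 |J1  (J1 flow already set via bond 5)

#0 |J1
#1 |J1
#2 |J2
#3 |R1
#4 |J1
#5 |I1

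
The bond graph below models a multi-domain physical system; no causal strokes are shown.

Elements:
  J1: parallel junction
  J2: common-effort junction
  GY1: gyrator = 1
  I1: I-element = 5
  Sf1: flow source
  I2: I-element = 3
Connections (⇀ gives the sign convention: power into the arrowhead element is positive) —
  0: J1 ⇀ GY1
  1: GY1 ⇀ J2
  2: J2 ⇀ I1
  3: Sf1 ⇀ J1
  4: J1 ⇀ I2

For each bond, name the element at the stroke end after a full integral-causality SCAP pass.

bond 0 →J1
bond 1 →J2
bond 2 →I1
bond 3 →Sf1
bond 4 →I2

#3 →Sf1  (Sf1: flow source, stroke at near end)
#2 →I1  (I1: I, integral causality)
#1 →J2  (J2: last free bond brings effort in)
#0 →J1  (through GY1, causality inverts; strokes same side of GY1)
#4 →I2  (J1 effort already set via bond 0)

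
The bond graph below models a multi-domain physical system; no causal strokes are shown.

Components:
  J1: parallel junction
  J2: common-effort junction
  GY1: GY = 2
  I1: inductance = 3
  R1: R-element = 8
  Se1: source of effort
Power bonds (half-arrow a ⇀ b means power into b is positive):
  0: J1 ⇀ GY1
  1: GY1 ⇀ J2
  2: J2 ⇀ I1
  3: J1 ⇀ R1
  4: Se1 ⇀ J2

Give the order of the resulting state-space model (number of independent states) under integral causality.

bond 4 →J2  (Se1: effort source, stroke at far end)
bond 1 →GY1  (J2 effort already set via bond 4)
bond 2 →I1  (J2: bond 4 brought effort, rest push out)
bond 0 →GY1  (GY1 both-in/both-out from 1)
bond 3 →J1  (J1: last free bond brings effort in)

1  (I1 all integral)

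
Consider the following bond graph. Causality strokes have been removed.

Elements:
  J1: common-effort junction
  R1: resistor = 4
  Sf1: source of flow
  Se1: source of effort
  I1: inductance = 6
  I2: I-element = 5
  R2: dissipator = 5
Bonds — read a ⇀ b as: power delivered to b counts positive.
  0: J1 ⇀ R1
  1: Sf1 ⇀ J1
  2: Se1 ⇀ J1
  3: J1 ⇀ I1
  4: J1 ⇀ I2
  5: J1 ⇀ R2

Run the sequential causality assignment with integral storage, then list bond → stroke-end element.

#0 stroke→R1
#1 stroke→Sf1
#2 stroke→J1
#3 stroke→I1
#4 stroke→I2
#5 stroke→R2

β1 |Sf1  (Sf1 (Sf) sets flow on bond)
β2 |J1  (Se1: effort source, stroke at far end)
β0 |R1  (common-e at J1 fixed by 2)
β3 |I1  (J1: bond 2 brought effort, rest push out)
β4 |I2  (common-e at J1 fixed by 2)
β5 |R2  (J1: bond 2 brought effort, rest push out)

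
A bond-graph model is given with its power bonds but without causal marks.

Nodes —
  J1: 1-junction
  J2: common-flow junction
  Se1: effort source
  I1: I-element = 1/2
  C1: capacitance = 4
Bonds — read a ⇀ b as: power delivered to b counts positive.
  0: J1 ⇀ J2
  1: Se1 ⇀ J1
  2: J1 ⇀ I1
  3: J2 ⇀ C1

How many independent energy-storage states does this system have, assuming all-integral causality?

2  (C1, I1 all integral)

bond 1 →J1  (Se1 fixes effort; stroke away)
bond 2 →I1  (I1 outputs flow p/I1)
bond 0 →J1  (common-f at J1 fixed by 2)
bond 3 →J2  (common-f at J2 fixed by 0)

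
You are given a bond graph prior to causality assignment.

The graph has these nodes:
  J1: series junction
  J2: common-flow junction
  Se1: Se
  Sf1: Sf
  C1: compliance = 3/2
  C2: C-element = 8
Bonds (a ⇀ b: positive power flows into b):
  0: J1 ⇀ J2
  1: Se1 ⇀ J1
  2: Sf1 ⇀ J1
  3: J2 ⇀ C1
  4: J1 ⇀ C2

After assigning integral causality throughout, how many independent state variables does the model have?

β1 stroke at J1  (Se1 (Se) sets effort on bond)
β2 stroke at Sf1  (Sf1 fixes flow; stroke at Sf1)
β0 stroke at J1  (common-f at J1 fixed by 2)
β4 stroke at J1  (1-jn J1 has f-setter on 2)
β3 stroke at J2  (J2 flow already set via bond 0)

2  (C1, C2 all integral)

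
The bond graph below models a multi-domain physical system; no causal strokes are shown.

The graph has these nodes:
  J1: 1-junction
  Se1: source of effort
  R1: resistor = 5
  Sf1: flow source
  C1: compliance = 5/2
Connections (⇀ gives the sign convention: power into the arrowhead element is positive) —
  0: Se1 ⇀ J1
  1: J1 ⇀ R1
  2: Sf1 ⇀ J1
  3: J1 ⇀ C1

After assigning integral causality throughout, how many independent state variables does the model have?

β0 stroke→J1  (source Se1 imposes e)
β2 stroke→Sf1  (Sf1 fixes flow; stroke at Sf1)
β1 stroke→J1  (1-jn J1 has f-setter on 2)
β3 stroke→J1  (common-f at J1 fixed by 2)

1  (C1 all integral)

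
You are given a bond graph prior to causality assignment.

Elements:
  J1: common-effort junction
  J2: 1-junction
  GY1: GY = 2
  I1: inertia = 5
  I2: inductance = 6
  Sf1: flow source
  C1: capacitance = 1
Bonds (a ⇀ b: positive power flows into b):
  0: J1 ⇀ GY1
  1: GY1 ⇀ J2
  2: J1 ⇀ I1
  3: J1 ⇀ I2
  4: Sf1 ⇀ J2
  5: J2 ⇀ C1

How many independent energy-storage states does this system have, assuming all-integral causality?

3  (C1, I1, I2 all integral)

#4 |Sf1  (Sf1 (Sf) sets flow on bond)
#1 |J2  (J2 flow already set via bond 4)
#5 |J2  (1-jn J2 has f-setter on 4)
#0 |J1  (GY1 both-in/both-out from 1)
#2 |I1  (J1: bond 0 brought effort, rest push out)
#3 |I2  (0-jn J1 has e-setter on 0)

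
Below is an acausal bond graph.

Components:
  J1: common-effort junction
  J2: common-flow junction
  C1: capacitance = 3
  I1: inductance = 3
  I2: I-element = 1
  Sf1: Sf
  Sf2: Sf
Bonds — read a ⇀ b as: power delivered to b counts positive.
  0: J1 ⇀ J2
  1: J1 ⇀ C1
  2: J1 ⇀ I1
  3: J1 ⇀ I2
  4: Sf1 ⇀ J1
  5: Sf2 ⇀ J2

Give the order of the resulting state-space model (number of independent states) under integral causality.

3  (C1, I1, I2 all integral)

#4 stroke→Sf1  (Sf1: flow source, stroke at near end)
#5 stroke→Sf2  (Sf2 fixes flow; stroke at Sf2)
#0 stroke→J2  (J2: bond 5 brought flow, rest push out)
#1 stroke→J1  (prefer integral on C1)
#2 stroke→I1  (J1 effort already set via bond 1)
#3 stroke→I2  (J1: bond 1 brought effort, rest push out)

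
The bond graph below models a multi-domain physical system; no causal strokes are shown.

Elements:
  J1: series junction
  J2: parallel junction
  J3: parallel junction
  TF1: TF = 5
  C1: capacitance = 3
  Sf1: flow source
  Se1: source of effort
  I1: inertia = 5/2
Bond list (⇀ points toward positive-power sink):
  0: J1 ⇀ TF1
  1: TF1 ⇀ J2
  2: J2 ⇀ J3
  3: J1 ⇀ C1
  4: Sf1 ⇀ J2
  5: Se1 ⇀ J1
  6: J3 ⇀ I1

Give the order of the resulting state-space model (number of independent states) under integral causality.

2  (C1, I1 all integral)

b4 stroke at Sf1  (Sf1 fixes flow; stroke at Sf1)
b5 stroke at J1  (Se1 (Se) sets effort on bond)
b3 stroke at J1  (C1 integral (e out))
b0 stroke at TF1  (J1: last free bond brings flow in)
b1 stroke at J2  (TF1 one-in-one-out from 0)
b2 stroke at J3  (0-jn J2 has e-setter on 1)
b6 stroke at I1  (common-e at J3 fixed by 2)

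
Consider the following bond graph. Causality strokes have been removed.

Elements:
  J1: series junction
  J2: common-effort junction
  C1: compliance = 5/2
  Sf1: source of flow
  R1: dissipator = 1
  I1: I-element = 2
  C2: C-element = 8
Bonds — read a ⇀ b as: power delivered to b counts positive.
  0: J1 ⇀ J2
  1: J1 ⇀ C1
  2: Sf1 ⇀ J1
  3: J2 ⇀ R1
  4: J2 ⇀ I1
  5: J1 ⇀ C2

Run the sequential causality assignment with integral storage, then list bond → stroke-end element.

bond 0 |J1
bond 1 |J1
bond 2 |Sf1
bond 3 |J2
bond 4 |I1
bond 5 |J1

b2 stroke at Sf1  (Sf1 fixes flow; stroke at Sf1)
b0 stroke at J1  (J1 flow already set via bond 2)
b1 stroke at J1  (common-f at J1 fixed by 2)
b5 stroke at J1  (J1: bond 2 brought flow, rest push out)
b4 stroke at I1  (I1 outputs flow p/I1)
b3 stroke at J2  (J2 needs exactly one e-in)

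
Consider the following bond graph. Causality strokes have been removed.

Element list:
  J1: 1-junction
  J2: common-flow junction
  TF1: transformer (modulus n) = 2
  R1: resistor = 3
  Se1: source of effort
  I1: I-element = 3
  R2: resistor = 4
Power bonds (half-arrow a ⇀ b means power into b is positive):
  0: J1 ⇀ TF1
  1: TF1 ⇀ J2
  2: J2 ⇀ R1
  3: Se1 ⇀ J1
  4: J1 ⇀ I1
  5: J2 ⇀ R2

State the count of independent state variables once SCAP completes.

β3 |J1  (Se1 fixes effort; stroke away)
β4 |I1  (I1 outputs flow p/I1)
β0 |J1  (J1 flow already set via bond 4)
β1 |TF1  (TF1: transformer flips bond 0)
β2 |J2  (J2 flow already set via bond 1)
β5 |J2  (J2: bond 1 brought flow, rest push out)

1  (I1 all integral)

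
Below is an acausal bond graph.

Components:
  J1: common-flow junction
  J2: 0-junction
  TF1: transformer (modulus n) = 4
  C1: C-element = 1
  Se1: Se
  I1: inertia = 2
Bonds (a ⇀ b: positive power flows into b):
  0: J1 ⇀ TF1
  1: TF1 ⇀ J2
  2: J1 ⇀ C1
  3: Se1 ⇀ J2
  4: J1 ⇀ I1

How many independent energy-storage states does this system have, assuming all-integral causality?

2  (C1, I1 all integral)

b3 |J2  (source Se1 imposes e)
b1 |TF1  (common-e at J2 fixed by 3)
b0 |J1  (TF TF1: opposite of bond 1)
b2 |J1  (prefer integral on C1)
b4 |I1  (only one flow-in slot at J1)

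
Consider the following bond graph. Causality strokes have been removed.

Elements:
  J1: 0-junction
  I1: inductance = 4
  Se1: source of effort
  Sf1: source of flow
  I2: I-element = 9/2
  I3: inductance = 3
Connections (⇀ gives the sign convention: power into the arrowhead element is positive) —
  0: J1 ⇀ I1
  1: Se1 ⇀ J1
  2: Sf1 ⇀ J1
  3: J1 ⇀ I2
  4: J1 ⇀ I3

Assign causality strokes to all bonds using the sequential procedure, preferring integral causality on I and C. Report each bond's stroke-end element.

β1 →J1  (Se1 (Se) sets effort on bond)
β2 →Sf1  (Sf1 (Sf) sets flow on bond)
β0 →I1  (0-jn J1 has e-setter on 1)
β3 →I2  (0-jn J1 has e-setter on 1)
β4 →I3  (0-jn J1 has e-setter on 1)

β0 →I1
β1 →J1
β2 →Sf1
β3 →I2
β4 →I3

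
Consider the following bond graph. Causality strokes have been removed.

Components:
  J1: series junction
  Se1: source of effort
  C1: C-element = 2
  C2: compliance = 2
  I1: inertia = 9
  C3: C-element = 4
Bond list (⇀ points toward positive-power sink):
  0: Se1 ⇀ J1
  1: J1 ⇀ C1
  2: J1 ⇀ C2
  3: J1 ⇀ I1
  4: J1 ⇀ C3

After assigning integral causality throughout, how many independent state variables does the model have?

β0 →J1  (Se1: effort source, stroke at far end)
β1 →J1  (C1 outputs effort q/C1)
β2 →J1  (C2 outputs effort q/C2)
β3 →I1  (I1: I, integral causality)
β4 →J1  (common-f at J1 fixed by 3)

4  (C1, C2, C3, I1 all integral)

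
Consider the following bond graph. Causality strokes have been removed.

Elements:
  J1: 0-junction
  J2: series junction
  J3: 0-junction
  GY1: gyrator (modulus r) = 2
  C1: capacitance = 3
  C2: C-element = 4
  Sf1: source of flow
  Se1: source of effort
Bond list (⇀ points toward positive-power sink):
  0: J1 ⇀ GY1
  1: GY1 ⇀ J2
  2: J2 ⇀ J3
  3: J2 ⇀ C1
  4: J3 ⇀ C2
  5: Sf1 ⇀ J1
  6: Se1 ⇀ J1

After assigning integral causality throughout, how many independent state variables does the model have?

β5 →Sf1  (source Sf1 imposes f)
β6 →J1  (Se1 (Se) sets effort on bond)
β0 →GY1  (J1 effort already set via bond 6)
β1 →GY1  (GY GY1: same side as bond 0)
β2 →J2  (J2 flow already set via bond 1)
β3 →J2  (common-f at J2 fixed by 1)
β4 →J3  (J3 needs exactly one e-in)

2  (C1, C2 all integral)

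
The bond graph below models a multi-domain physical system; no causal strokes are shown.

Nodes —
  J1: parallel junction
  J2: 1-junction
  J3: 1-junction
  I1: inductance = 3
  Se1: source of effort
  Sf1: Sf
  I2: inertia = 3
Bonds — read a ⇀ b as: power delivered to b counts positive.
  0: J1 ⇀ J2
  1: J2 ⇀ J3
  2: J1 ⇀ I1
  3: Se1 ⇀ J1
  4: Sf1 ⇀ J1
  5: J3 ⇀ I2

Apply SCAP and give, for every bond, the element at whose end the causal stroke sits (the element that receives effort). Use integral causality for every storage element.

β3 →J1  (source Se1 imposes e)
β4 →Sf1  (Sf1: flow source, stroke at near end)
β0 →J2  (J1 effort already set via bond 3)
β2 →I1  (J1 effort already set via bond 3)
β1 →J3  (closing 1-jn rule on J2)
β5 →I2  (closing 1-jn rule on J3)

b0 stroke at J2
b1 stroke at J3
b2 stroke at I1
b3 stroke at J1
b4 stroke at Sf1
b5 stroke at I2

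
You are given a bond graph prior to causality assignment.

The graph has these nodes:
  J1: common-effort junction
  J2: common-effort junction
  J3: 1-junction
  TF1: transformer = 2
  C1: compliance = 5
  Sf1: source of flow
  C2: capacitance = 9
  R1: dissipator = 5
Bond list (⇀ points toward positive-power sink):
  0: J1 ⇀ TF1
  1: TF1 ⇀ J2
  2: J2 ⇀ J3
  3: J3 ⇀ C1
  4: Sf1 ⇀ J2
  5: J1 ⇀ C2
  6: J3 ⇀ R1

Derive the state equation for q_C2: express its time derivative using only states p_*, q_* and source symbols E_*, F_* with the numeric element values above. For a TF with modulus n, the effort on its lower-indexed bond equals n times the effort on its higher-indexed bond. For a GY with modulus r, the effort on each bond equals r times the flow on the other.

dq_C2/dt = F_Sf1/2 + q_C1/50 - q_C2/180

#4 stroke at Sf1  (source Sf1 imposes f)
#3 stroke at J3  (C1 integral (e out))
#5 stroke at J1  (C2 integral (e out))
#0 stroke at TF1  (J1 effort already set via bond 5)
#1 stroke at J2  (through TF1, causality passes straight; one stroke at TF1)
#2 stroke at J3  (J2: bond 1 brought effort, rest push out)
#6 stroke at R1  (only one flow-in slot at J3)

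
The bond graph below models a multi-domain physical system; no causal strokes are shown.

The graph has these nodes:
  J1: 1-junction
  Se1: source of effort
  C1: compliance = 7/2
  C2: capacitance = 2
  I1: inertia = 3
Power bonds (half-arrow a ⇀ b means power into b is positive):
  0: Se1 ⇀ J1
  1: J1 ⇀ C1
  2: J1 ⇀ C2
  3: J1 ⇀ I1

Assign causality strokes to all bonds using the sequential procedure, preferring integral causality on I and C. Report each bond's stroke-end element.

b0 |J1  (Se1: effort source, stroke at far end)
b1 |J1  (C1 integral (e out))
b2 |J1  (prefer integral on C2)
b3 |I1  (J1 needs exactly one f-in)

b0 →J1
b1 →J1
b2 →J1
b3 →I1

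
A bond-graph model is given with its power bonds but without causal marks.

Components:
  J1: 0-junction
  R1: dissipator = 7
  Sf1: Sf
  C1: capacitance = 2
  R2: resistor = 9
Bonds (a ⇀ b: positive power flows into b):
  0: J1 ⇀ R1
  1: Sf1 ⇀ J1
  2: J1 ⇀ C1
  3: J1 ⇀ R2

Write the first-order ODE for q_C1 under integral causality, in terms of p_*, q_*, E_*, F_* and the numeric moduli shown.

dq_C1/dt = F_Sf1 - 8*q_C1/63

#1 stroke→Sf1  (Sf1 (Sf) sets flow on bond)
#2 stroke→J1  (C1 outputs effort q/C1)
#0 stroke→R1  (common-e at J1 fixed by 2)
#3 stroke→R2  (J1: bond 2 brought effort, rest push out)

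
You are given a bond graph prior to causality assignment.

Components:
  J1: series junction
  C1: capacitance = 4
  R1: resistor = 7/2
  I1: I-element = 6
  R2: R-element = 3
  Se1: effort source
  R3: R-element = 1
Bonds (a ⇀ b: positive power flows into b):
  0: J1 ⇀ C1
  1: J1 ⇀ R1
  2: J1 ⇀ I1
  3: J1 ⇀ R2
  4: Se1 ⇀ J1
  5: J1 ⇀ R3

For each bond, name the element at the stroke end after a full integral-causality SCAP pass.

#0 stroke at J1
#1 stroke at J1
#2 stroke at I1
#3 stroke at J1
#4 stroke at J1
#5 stroke at J1

#4 |J1  (Se1 (Se) sets effort on bond)
#0 |J1  (prefer integral on C1)
#2 |I1  (I1 integral (f out))
#1 |J1  (1-jn J1 has f-setter on 2)
#3 |J1  (J1: bond 2 brought flow, rest push out)
#5 |J1  (common-f at J1 fixed by 2)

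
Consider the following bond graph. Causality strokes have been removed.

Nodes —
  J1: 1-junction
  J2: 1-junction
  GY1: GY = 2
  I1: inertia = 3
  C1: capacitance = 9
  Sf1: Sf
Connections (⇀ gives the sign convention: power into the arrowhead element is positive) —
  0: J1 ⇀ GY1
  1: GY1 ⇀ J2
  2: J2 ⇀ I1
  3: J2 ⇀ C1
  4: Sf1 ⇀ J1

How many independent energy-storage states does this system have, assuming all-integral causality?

2  (C1, I1 all integral)

bond 4 |Sf1  (Sf1 (Sf) sets flow on bond)
bond 0 |J1  (J1 flow already set via bond 4)
bond 1 |J2  (through GY1, causality inverts; strokes same side of GY1)
bond 2 |I1  (prefer integral on I1)
bond 3 |J2  (J2 flow already set via bond 2)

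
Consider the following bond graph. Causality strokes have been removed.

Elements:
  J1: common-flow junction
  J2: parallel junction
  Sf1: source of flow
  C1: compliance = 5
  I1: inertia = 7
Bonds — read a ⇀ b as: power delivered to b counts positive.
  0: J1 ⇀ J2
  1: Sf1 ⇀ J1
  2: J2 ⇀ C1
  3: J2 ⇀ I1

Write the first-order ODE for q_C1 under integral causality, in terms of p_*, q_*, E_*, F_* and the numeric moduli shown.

dq_C1/dt = F_Sf1 - p_I1/7

#1 →Sf1  (source Sf1 imposes f)
#0 →J1  (J1 flow already set via bond 1)
#2 →J2  (C1 integral (e out))
#3 →I1  (common-e at J2 fixed by 2)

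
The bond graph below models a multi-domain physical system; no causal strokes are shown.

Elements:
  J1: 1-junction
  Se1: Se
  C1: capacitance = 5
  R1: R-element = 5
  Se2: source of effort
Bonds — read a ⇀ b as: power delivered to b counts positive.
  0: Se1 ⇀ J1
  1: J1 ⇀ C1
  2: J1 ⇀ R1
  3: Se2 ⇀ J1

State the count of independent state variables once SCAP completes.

1  (C1 all integral)

#0 →J1  (Se1: effort source, stroke at far end)
#3 →J1  (Se2 fixes effort; stroke away)
#1 →J1  (prefer integral on C1)
#2 →R1  (J1: last free bond brings flow in)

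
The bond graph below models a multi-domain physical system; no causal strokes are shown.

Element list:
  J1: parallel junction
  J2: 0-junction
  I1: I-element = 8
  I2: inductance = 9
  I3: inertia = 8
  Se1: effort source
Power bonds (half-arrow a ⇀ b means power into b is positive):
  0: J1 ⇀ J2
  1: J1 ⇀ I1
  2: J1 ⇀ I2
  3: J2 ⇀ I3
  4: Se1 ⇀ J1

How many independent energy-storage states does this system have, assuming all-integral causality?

3  (I1, I2, I3 all integral)

#4 |J1  (source Se1 imposes e)
#0 |J2  (common-e at J1 fixed by 4)
#1 |I1  (common-e at J1 fixed by 4)
#2 |I2  (0-jn J1 has e-setter on 4)
#3 |I3  (common-e at J2 fixed by 0)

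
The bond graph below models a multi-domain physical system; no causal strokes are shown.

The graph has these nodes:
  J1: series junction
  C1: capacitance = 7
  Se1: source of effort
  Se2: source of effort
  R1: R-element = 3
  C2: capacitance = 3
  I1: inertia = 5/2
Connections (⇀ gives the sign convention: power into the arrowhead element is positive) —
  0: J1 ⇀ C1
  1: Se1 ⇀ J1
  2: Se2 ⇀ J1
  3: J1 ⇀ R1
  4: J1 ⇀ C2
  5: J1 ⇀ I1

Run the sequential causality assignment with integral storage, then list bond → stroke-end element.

b0 |J1
b1 |J1
b2 |J1
b3 |J1
b4 |J1
b5 |I1

#1 |J1  (source Se1 imposes e)
#2 |J1  (source Se2 imposes e)
#0 |J1  (C1 integral (e out))
#4 |J1  (C2 outputs effort q/C2)
#5 |I1  (I1 outputs flow p/I1)
#3 |J1  (J1: bond 5 brought flow, rest push out)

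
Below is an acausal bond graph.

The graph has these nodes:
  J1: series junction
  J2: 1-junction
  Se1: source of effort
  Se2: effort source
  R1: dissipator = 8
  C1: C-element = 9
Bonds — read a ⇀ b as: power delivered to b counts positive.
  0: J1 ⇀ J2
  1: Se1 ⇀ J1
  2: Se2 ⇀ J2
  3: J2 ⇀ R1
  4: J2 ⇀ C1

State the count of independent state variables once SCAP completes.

b1 |J1  (Se1: effort source, stroke at far end)
b2 |J2  (Se2 fixes effort; stroke away)
b0 |J2  (J1 needs exactly one f-in)
b4 |J2  (C1: C, integral causality)
b3 |R1  (closing 1-jn rule on J2)

1  (C1 all integral)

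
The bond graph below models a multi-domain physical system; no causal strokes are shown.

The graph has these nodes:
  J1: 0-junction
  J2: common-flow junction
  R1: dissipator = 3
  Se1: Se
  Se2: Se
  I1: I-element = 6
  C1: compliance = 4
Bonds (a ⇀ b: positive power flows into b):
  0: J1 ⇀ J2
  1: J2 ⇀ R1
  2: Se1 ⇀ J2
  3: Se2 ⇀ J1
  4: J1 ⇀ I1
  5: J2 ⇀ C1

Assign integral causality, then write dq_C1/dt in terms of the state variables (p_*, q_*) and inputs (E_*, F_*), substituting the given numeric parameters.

#2 stroke at J2  (Se1: effort source, stroke at far end)
#3 stroke at J1  (Se2 fixes effort; stroke away)
#0 stroke at J2  (J1: bond 3 brought effort, rest push out)
#4 stroke at I1  (0-jn J1 has e-setter on 3)
#5 stroke at J2  (C1 integral (e out))
#1 stroke at R1  (closing 1-jn rule on J2)

dq_C1/dt = E_Se1/3 + E_Se2/3 - q_C1/12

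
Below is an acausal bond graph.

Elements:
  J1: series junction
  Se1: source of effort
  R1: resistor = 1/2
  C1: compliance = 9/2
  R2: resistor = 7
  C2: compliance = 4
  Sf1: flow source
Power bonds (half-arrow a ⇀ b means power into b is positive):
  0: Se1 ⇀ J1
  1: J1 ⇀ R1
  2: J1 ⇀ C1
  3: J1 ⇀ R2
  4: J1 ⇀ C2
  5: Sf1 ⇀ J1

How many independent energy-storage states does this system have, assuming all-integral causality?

2  (C1, C2 all integral)

bond 0 →J1  (Se1: effort source, stroke at far end)
bond 5 →Sf1  (Sf1 fixes flow; stroke at Sf1)
bond 1 →J1  (1-jn J1 has f-setter on 5)
bond 2 →J1  (J1: bond 5 brought flow, rest push out)
bond 3 →J1  (J1: bond 5 brought flow, rest push out)
bond 4 →J1  (J1 flow already set via bond 5)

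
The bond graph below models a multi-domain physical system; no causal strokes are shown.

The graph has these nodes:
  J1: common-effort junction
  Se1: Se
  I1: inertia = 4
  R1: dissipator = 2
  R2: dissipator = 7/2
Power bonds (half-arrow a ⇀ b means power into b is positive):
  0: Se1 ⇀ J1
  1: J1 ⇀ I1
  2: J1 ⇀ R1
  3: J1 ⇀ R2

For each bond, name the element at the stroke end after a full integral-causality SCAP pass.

bond 0 →J1  (Se1 fixes effort; stroke away)
bond 1 →I1  (J1 effort already set via bond 0)
bond 2 →R1  (J1: bond 0 brought effort, rest push out)
bond 3 →R2  (J1: bond 0 brought effort, rest push out)

b0 →J1
b1 →I1
b2 →R1
b3 →R2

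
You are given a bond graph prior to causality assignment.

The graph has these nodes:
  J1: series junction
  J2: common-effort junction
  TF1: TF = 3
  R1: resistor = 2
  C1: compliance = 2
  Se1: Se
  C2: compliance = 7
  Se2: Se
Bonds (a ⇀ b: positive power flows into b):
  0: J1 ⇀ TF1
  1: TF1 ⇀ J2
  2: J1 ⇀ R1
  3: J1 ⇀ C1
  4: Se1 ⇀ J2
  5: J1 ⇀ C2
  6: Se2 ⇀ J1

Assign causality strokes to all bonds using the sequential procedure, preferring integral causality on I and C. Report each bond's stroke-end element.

#4 |J2  (source Se1 imposes e)
#6 |J1  (Se2: effort source, stroke at far end)
#1 |TF1  (J2 effort already set via bond 4)
#0 |J1  (TF1 one-in-one-out from 1)
#3 |J1  (C1: C, integral causality)
#5 |J1  (prefer integral on C2)
#2 |R1  (J1: last free bond brings flow in)

#0 →J1
#1 →TF1
#2 →R1
#3 →J1
#4 →J2
#5 →J1
#6 →J1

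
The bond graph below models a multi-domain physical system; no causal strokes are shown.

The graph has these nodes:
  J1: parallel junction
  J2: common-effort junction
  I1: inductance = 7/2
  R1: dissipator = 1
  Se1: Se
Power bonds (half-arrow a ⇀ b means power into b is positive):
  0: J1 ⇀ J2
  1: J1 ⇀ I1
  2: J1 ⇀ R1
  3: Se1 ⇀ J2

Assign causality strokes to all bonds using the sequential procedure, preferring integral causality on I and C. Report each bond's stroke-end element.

b3 stroke→J2  (Se1: effort source, stroke at far end)
b0 stroke→J1  (J2 effort already set via bond 3)
b1 stroke→I1  (0-jn J1 has e-setter on 0)
b2 stroke→R1  (J1: bond 0 brought effort, rest push out)

β0 stroke at J1
β1 stroke at I1
β2 stroke at R1
β3 stroke at J2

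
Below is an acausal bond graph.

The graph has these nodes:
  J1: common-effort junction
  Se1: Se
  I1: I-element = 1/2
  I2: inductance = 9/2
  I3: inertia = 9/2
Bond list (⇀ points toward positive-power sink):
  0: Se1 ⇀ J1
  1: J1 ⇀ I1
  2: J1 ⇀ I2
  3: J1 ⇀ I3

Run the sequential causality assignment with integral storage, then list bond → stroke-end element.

β0 stroke→J1  (Se1 (Se) sets effort on bond)
β1 stroke→I1  (0-jn J1 has e-setter on 0)
β2 stroke→I2  (J1 effort already set via bond 0)
β3 stroke→I3  (0-jn J1 has e-setter on 0)

β0 →J1
β1 →I1
β2 →I2
β3 →I3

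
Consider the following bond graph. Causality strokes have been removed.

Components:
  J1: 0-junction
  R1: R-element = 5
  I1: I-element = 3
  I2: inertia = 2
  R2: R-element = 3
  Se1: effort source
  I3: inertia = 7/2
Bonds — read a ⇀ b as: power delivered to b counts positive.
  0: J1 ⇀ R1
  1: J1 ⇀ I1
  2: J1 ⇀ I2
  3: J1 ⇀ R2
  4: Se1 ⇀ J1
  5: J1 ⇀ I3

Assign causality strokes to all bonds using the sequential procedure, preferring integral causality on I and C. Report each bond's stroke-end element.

β4 →J1  (source Se1 imposes e)
β0 →R1  (J1 effort already set via bond 4)
β1 →I1  (0-jn J1 has e-setter on 4)
β2 →I2  (J1: bond 4 brought effort, rest push out)
β3 →R2  (J1: bond 4 brought effort, rest push out)
β5 →I3  (J1 effort already set via bond 4)

b0 |R1
b1 |I1
b2 |I2
b3 |R2
b4 |J1
b5 |I3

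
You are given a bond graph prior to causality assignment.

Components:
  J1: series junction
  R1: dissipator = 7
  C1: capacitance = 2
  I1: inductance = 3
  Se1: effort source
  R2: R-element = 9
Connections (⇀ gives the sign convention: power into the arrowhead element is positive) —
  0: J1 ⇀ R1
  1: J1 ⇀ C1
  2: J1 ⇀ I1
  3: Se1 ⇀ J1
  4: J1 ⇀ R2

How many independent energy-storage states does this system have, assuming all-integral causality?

b3 →J1  (Se1 fixes effort; stroke away)
b1 →J1  (C1: C, integral causality)
b2 →I1  (I1: I, integral causality)
b0 →J1  (J1 flow already set via bond 2)
b4 →J1  (J1 flow already set via bond 2)

2  (C1, I1 all integral)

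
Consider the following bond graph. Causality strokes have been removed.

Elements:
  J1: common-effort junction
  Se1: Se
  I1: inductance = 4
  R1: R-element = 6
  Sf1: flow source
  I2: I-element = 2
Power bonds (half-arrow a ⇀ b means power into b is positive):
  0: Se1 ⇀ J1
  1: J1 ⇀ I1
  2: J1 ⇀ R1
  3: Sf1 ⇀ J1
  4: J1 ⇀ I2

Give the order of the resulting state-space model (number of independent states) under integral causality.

bond 0 |J1  (source Se1 imposes e)
bond 3 |Sf1  (Sf1 (Sf) sets flow on bond)
bond 1 |I1  (J1: bond 0 brought effort, rest push out)
bond 2 |R1  (common-e at J1 fixed by 0)
bond 4 |I2  (0-jn J1 has e-setter on 0)

2  (I1, I2 all integral)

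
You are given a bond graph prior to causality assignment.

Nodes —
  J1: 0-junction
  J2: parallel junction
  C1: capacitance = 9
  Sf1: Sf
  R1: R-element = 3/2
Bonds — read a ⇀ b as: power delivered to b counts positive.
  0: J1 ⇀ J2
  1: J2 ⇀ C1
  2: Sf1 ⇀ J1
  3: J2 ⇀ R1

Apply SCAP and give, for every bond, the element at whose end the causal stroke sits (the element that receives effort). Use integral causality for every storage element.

b2 |Sf1  (Sf1: flow source, stroke at near end)
b0 |J1  (J1: last free bond brings effort in)
b1 |J2  (prefer integral on C1)
b3 |R1  (common-e at J2 fixed by 1)

β0 →J1
β1 →J2
β2 →Sf1
β3 →R1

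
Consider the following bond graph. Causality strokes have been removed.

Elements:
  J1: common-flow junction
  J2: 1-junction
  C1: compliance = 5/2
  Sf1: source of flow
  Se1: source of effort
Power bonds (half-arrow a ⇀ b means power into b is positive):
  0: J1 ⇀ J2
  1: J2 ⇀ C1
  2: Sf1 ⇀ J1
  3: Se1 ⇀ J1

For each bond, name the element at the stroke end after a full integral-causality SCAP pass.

#2 stroke at Sf1  (source Sf1 imposes f)
#3 stroke at J1  (Se1: effort source, stroke at far end)
#0 stroke at J1  (common-f at J1 fixed by 2)
#1 stroke at J2  (1-jn J2 has f-setter on 0)

b0 →J1
b1 →J2
b2 →Sf1
b3 →J1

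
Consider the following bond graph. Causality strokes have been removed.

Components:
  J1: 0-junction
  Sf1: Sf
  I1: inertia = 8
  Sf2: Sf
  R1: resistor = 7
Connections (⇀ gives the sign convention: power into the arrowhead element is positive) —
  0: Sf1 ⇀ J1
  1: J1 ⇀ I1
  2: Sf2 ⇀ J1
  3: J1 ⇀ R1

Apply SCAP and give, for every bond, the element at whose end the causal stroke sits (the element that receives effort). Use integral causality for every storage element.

bond 0 →Sf1  (source Sf1 imposes f)
bond 2 →Sf2  (Sf2 (Sf) sets flow on bond)
bond 1 →I1  (I1 integral (f out))
bond 3 →J1  (only one effort-in slot at J1)

β0 |Sf1
β1 |I1
β2 |Sf2
β3 |J1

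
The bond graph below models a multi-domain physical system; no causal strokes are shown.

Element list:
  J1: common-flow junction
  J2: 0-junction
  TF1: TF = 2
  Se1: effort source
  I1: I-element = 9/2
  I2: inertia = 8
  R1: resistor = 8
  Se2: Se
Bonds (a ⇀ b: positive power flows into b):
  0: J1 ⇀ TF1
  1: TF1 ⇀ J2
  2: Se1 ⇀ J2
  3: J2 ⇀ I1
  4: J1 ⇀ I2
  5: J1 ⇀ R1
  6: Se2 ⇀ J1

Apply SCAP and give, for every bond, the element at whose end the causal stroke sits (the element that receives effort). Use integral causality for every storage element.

β0 stroke at J1
β1 stroke at TF1
β2 stroke at J2
β3 stroke at I1
β4 stroke at I2
β5 stroke at J1
β6 stroke at J1

b2 |J2  (source Se1 imposes e)
b6 |J1  (Se2: effort source, stroke at far end)
b1 |TF1  (J2: bond 2 brought effort, rest push out)
b3 |I1  (J2: bond 2 brought effort, rest push out)
b0 |J1  (through TF1, causality passes straight; one stroke at TF1)
b4 |I2  (I2 outputs flow p/I2)
b5 |J1  (J1: bond 4 brought flow, rest push out)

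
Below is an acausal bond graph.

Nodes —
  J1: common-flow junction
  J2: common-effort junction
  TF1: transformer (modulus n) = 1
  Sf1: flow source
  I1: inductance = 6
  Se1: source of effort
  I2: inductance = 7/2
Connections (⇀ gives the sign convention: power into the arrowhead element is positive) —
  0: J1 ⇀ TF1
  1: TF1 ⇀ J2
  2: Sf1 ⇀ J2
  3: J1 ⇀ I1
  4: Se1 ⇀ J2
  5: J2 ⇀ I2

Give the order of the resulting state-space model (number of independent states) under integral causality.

#2 |Sf1  (source Sf1 imposes f)
#4 |J2  (Se1 fixes effort; stroke away)
#1 |TF1  (J2: bond 4 brought effort, rest push out)
#5 |I2  (J2: bond 4 brought effort, rest push out)
#0 |J1  (TF TF1: opposite of bond 1)
#3 |I1  (only one flow-in slot at J1)

2  (I1, I2 all integral)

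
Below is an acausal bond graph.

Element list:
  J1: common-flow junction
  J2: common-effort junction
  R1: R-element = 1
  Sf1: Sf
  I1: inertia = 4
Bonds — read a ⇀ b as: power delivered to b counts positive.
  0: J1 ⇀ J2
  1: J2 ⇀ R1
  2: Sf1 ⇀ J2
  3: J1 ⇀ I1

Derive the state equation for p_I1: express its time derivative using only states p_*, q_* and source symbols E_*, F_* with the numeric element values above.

dp_I1/dt = -F_Sf1 - p_I1/4

#2 |Sf1  (Sf1 (Sf) sets flow on bond)
#3 |I1  (I1 integral (f out))
#0 |J1  (J1: bond 3 brought flow, rest push out)
#1 |J2  (J2: last free bond brings effort in)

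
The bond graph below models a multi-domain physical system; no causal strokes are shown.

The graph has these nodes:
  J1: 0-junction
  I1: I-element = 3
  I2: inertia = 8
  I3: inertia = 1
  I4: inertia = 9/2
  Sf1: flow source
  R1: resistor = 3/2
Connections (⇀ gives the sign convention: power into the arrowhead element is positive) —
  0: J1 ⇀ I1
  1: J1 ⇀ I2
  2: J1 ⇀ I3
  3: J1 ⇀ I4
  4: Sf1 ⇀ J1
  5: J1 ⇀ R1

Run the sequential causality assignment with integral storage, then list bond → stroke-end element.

bond 4 →Sf1  (Sf1 fixes flow; stroke at Sf1)
bond 0 →I1  (I1: I, integral causality)
bond 1 →I2  (prefer integral on I2)
bond 2 →I3  (I3 integral (f out))
bond 3 →I4  (I4 integral (f out))
bond 5 →J1  (J1 needs exactly one e-in)

β0 stroke→I1
β1 stroke→I2
β2 stroke→I3
β3 stroke→I4
β4 stroke→Sf1
β5 stroke→J1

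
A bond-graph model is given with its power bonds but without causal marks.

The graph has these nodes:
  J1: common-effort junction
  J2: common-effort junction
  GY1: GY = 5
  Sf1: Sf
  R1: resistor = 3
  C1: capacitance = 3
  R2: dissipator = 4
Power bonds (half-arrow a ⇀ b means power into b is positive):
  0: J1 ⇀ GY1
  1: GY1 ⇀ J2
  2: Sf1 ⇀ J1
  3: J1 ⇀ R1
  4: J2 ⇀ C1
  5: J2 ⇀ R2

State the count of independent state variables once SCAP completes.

#2 stroke→Sf1  (source Sf1 imposes f)
#4 stroke→J2  (C1: C, integral causality)
#1 stroke→GY1  (J2 effort already set via bond 4)
#5 stroke→R2  (common-e at J2 fixed by 4)
#0 stroke→GY1  (GY1: gyrator matches bond 1)
#3 stroke→J1  (closing 0-jn rule on J1)

1  (C1 all integral)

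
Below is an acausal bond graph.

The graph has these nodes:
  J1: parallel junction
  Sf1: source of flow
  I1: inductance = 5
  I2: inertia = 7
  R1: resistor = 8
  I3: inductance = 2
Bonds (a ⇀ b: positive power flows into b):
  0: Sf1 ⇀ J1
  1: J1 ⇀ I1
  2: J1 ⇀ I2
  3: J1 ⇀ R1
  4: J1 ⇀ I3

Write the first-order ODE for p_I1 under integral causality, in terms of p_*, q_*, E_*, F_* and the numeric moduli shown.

bond 0 stroke at Sf1  (Sf1 fixes flow; stroke at Sf1)
bond 1 stroke at I1  (I1: I, integral causality)
bond 2 stroke at I2  (I2: I, integral causality)
bond 4 stroke at I3  (prefer integral on I3)
bond 3 stroke at J1  (only one effort-in slot at J1)

dp_I1/dt = 8*F_Sf1 - 8*p_I1/5 - 8*p_I2/7 - 4*p_I3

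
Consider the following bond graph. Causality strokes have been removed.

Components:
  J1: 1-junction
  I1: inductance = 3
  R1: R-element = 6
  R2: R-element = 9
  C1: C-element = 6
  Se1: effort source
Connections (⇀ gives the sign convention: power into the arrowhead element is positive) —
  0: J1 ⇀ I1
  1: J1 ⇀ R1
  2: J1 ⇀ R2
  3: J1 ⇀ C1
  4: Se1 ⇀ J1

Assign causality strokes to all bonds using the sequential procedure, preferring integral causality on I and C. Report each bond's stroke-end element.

b4 stroke at J1  (Se1 (Se) sets effort on bond)
b0 stroke at I1  (I1 outputs flow p/I1)
b1 stroke at J1  (common-f at J1 fixed by 0)
b2 stroke at J1  (J1: bond 0 brought flow, rest push out)
b3 stroke at J1  (common-f at J1 fixed by 0)

bond 0 |I1
bond 1 |J1
bond 2 |J1
bond 3 |J1
bond 4 |J1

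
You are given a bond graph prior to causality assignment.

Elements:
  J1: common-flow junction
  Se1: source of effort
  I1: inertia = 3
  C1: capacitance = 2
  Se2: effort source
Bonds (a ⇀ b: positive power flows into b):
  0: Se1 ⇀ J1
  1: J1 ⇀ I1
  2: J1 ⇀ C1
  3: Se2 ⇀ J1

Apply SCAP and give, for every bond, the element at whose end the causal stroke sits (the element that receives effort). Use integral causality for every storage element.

β0 |J1
β1 |I1
β2 |J1
β3 |J1

b0 stroke at J1  (source Se1 imposes e)
b3 stroke at J1  (Se2 fixes effort; stroke away)
b1 stroke at I1  (I1 integral (f out))
b2 stroke at J1  (1-jn J1 has f-setter on 1)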